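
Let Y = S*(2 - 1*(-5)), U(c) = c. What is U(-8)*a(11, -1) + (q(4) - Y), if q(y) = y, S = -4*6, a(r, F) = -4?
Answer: 204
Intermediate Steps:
S = -24
Y = -168 (Y = -24*(2 - 1*(-5)) = -24*(2 + 5) = -24*7 = -168)
U(-8)*a(11, -1) + (q(4) - Y) = -8*(-4) + (4 - 1*(-168)) = 32 + (4 + 168) = 32 + 172 = 204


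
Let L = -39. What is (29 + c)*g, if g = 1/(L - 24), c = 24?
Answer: -53/63 ≈ -0.84127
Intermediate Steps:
g = -1/63 (g = 1/(-39 - 24) = 1/(-63) = -1/63 ≈ -0.015873)
(29 + c)*g = (29 + 24)*(-1/63) = 53*(-1/63) = -53/63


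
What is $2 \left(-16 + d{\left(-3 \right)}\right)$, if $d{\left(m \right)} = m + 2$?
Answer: $-34$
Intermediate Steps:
$d{\left(m \right)} = 2 + m$
$2 \left(-16 + d{\left(-3 \right)}\right) = 2 \left(-16 + \left(2 - 3\right)\right) = 2 \left(-16 - 1\right) = 2 \left(-17\right) = -34$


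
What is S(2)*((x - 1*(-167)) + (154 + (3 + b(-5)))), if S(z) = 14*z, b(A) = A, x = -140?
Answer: 5012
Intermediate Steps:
S(2)*((x - 1*(-167)) + (154 + (3 + b(-5)))) = (14*2)*((-140 - 1*(-167)) + (154 + (3 - 5))) = 28*((-140 + 167) + (154 - 2)) = 28*(27 + 152) = 28*179 = 5012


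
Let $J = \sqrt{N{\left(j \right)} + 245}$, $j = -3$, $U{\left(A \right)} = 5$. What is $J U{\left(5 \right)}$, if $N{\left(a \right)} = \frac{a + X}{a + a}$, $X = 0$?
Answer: $\frac{5 \sqrt{982}}{2} \approx 78.342$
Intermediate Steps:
$N{\left(a \right)} = \frac{1}{2}$ ($N{\left(a \right)} = \frac{a + 0}{a + a} = \frac{a}{2 a} = a \frac{1}{2 a} = \frac{1}{2}$)
$J = \frac{\sqrt{982}}{2}$ ($J = \sqrt{\frac{1}{2} + 245} = \sqrt{\frac{491}{2}} = \frac{\sqrt{982}}{2} \approx 15.668$)
$J U{\left(5 \right)} = \frac{\sqrt{982}}{2} \cdot 5 = \frac{5 \sqrt{982}}{2}$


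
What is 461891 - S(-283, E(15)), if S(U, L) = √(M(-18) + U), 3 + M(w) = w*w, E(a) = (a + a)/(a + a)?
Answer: 461891 - √38 ≈ 4.6189e+5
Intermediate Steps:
E(a) = 1 (E(a) = (2*a)/((2*a)) = (2*a)*(1/(2*a)) = 1)
M(w) = -3 + w² (M(w) = -3 + w*w = -3 + w²)
S(U, L) = √(321 + U) (S(U, L) = √((-3 + (-18)²) + U) = √((-3 + 324) + U) = √(321 + U))
461891 - S(-283, E(15)) = 461891 - √(321 - 283) = 461891 - √38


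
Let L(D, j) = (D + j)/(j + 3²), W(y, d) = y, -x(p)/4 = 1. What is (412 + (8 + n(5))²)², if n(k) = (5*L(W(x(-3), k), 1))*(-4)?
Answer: 369664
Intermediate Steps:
x(p) = -4 (x(p) = -4*1 = -4)
L(D, j) = (D + j)/(9 + j) (L(D, j) = (D + j)/(j + 9) = (D + j)/(9 + j))
n(k) = 6 (n(k) = (5*((-4 + 1)/(9 + 1)))*(-4) = (5*(-3/10))*(-4) = -3/2*(-4) = 6)
(412 + (8 + n(5))²)² = (412 + (8 + 6)²)² = (412 + 14²)² = (412 + 196)² = 608² = 369664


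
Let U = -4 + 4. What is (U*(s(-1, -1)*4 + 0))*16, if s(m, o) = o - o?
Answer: 0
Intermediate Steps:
s(m, o) = 0
U = 0
(U*(s(-1, -1)*4 + 0))*16 = (0*(0*4 + 0))*16 = (0*(0 + 0))*16 = (0*0)*16 = 0*16 = 0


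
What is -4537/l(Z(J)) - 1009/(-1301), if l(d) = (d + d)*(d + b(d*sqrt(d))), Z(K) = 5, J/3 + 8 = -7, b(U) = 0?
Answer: -5852187/65050 ≈ -89.964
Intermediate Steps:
J = -45 (J = -24 + 3*(-7) = -24 - 21 = -45)
l(d) = 2*d**2 (l(d) = (d + d)*(d + 0) = (2*d)*d = 2*d**2)
-4537/l(Z(J)) - 1009/(-1301) = -4537/(2*5**2) - 1009/(-1301) = -4537/(2*25) - 1009*(-1/1301) = -4537/50 + 1009/1301 = -5852187/65050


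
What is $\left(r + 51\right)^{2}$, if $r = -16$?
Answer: $1225$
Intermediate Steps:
$\left(r + 51\right)^{2} = \left(-16 + 51\right)^{2} = 35^{2} = 1225$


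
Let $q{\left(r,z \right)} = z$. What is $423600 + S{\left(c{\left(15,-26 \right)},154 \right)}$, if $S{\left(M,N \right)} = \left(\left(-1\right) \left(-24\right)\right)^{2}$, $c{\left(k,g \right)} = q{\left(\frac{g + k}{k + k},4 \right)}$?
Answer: $424176$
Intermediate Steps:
$c{\left(k,g \right)} = 4$
$S{\left(M,N \right)} = 576$ ($S{\left(M,N \right)} = 24^{2} = 576$)
$423600 + S{\left(c{\left(15,-26 \right)},154 \right)} = 423600 + 576 = 424176$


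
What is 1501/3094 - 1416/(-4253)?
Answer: 10764857/13158782 ≈ 0.81807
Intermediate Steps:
1501/3094 - 1416/(-4253) = 1501*(1/3094) - 1416*(-1/4253) = 1501/3094 + 1416/4253 = 10764857/13158782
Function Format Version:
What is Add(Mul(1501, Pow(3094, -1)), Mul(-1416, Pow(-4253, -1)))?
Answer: Rational(10764857, 13158782) ≈ 0.81807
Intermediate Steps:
Add(Mul(1501, Pow(3094, -1)), Mul(-1416, Pow(-4253, -1))) = Add(Mul(1501, Rational(1, 3094)), Mul(-1416, Rational(-1, 4253))) = Add(Rational(1501, 3094), Rational(1416, 4253)) = Rational(10764857, 13158782)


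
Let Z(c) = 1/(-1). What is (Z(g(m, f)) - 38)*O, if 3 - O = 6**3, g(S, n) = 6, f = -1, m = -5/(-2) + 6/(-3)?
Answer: 8307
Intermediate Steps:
m = 1/2 (m = -5*(-1/2) + 6*(-1/3) = 5/2 - 2 = 1/2 ≈ 0.50000)
O = -213 (O = 3 - 1*6**3 = 3 - 1*216 = 3 - 216 = -213)
Z(c) = -1
(Z(g(m, f)) - 38)*O = (-1 - 38)*(-213) = -39*(-213) = 8307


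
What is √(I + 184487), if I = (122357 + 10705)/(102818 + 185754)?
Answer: 49*√1599643043318/144286 ≈ 429.52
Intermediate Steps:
I = 66531/144286 (I = 133062/288572 = 133062*(1/288572) = 66531/144286 ≈ 0.46110)
√(I + 184487) = √(66531/144286 + 184487) = √(26618957813/144286) = 49*√1599643043318/144286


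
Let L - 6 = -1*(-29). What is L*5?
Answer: 175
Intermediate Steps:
L = 35 (L = 6 - 1*(-29) = 6 + 29 = 35)
L*5 = 35*5 = 175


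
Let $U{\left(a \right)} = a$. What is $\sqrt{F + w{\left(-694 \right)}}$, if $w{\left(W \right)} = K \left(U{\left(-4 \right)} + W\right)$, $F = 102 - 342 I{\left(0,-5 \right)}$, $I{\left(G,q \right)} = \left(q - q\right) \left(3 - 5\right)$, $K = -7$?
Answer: $2 \sqrt{1247} \approx 70.626$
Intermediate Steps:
$I{\left(G,q \right)} = 0$ ($I{\left(G,q \right)} = 0 \left(-2\right) = 0$)
$F = 102$ ($F = 102 - 0 = 102 + 0 = 102$)
$w{\left(W \right)} = 28 - 7 W$ ($w{\left(W \right)} = - 7 \left(-4 + W\right) = 28 - 7 W$)
$\sqrt{F + w{\left(-694 \right)}} = \sqrt{102 + \left(28 - -4858\right)} = \sqrt{102 + \left(28 + 4858\right)} = \sqrt{102 + 4886} = \sqrt{4988} = 2 \sqrt{1247}$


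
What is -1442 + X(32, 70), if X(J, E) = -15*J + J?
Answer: -1890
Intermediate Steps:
X(J, E) = -14*J
-1442 + X(32, 70) = -1442 - 14*32 = -1442 - 448 = -1890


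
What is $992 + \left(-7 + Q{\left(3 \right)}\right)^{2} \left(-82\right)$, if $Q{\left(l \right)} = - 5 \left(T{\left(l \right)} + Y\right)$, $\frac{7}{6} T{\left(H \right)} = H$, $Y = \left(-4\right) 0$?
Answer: $- \frac{1535714}{49} \approx -31341.0$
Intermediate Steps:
$Y = 0$
$T{\left(H \right)} = \frac{6 H}{7}$
$Q{\left(l \right)} = - \frac{30 l}{7}$ ($Q{\left(l \right)} = - 5 \left(\frac{6 l}{7} + 0\right) = - 5 \frac{6 l}{7} = - \frac{30 l}{7}$)
$992 + \left(-7 + Q{\left(3 \right)}\right)^{2} \left(-82\right) = 992 + \left(-7 - \frac{90}{7}\right)^{2} \left(-82\right) = 992 + \left(- \frac{139}{7}\right)^{2} \left(-82\right) = 992 + \frac{19321}{49} \left(-82\right) = 992 - \frac{1584322}{49} = - \frac{1535714}{49}$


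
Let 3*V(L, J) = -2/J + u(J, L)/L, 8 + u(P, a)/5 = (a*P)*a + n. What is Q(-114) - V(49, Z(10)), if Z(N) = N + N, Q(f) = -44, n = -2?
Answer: -2465131/1470 ≈ -1677.0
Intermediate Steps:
u(P, a) = -50 + 5*P*a² (u(P, a) = -40 + 5*((a*P)*a - 2) = -40 + 5*((P*a)*a - 2) = -40 + 5*(P*a² - 2) = -40 + 5*(-2 + P*a²) = -40 + (-10 + 5*P*a²) = -50 + 5*P*a²)
Z(N) = 2*N
V(L, J) = -2/(3*J) + (-50 + 5*J*L²)/(3*L) (V(L, J) = (-2/J + (-50 + 5*J*L²)/L)/3 = -2/(3*J) + (-50 + 5*J*L²)/(3*L))
Q(-114) - V(49, Z(10)) = -44 - (-50/3/49 - 2/(3*(2*10)) + (5/3)*(2*10)*49) = -44 - (-50/3*1/49 - ⅔/20 + (5/3)*20*49) = -44 - (-50/147 - ⅔*1/20 + 4900/3) = -44 - (-50/147 - 1/30 + 4900/3) = -44 - 1*2400451/1470 = -44 - 2400451/1470 = -2465131/1470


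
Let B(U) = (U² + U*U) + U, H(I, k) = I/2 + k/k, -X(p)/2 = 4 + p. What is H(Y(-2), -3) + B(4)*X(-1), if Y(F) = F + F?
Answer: -217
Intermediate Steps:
Y(F) = 2*F
X(p) = -8 - 2*p (X(p) = -2*(4 + p) = -8 - 2*p)
H(I, k) = 1 + I/2 (H(I, k) = I*(½) + 1 = I/2 + 1 = 1 + I/2)
B(U) = U + 2*U² (B(U) = (U² + U²) + U = 2*U² + U = U + 2*U²)
H(Y(-2), -3) + B(4)*X(-1) = (1 + (2*(-2))/2) + (4*(1 + 2*4))*(-8 - 2*(-1)) = (1 + (½)*(-4)) + (4*(1 + 8))*(-8 + 2) = (1 - 2) + (4*9)*(-6) = -1 + 36*(-6) = -1 - 216 = -217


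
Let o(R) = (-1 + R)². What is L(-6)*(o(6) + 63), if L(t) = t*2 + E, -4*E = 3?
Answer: -1122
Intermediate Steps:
E = -¾ (E = -¼*3 = -¾ ≈ -0.75000)
L(t) = -¾ + 2*t (L(t) = t*2 - ¾ = 2*t - ¾ = -¾ + 2*t)
L(-6)*(o(6) + 63) = (-¾ + 2*(-6))*((-1 + 6)² + 63) = (-¾ - 12)*(5² + 63) = -51*(25 + 63)/4 = -51/4*88 = -1122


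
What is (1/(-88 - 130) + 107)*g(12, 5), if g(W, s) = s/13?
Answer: 116625/2834 ≈ 41.152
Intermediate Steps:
g(W, s) = s/13 (g(W, s) = s*(1/13) = s/13)
(1/(-88 - 130) + 107)*g(12, 5) = (1/(-88 - 130) + 107)*((1/13)*5) = (1/(-218) + 107)*(5/13) = (-1/218 + 107)*(5/13) = (23325/218)*(5/13) = 116625/2834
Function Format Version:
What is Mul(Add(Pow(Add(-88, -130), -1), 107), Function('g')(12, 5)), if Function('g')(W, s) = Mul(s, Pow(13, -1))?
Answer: Rational(116625, 2834) ≈ 41.152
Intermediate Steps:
Function('g')(W, s) = Mul(Rational(1, 13), s) (Function('g')(W, s) = Mul(s, Rational(1, 13)) = Mul(Rational(1, 13), s))
Mul(Add(Pow(Add(-88, -130), -1), 107), Function('g')(12, 5)) = Mul(Add(Pow(Add(-88, -130), -1), 107), Mul(Rational(1, 13), 5)) = Mul(Add(Pow(-218, -1), 107), Rational(5, 13)) = Mul(Add(Rational(-1, 218), 107), Rational(5, 13)) = Mul(Rational(23325, 218), Rational(5, 13)) = Rational(116625, 2834)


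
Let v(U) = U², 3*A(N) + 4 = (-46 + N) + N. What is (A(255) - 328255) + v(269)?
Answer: -767222/3 ≈ -2.5574e+5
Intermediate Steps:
A(N) = -50/3 + 2*N/3 (A(N) = -4/3 + ((-46 + N) + N)/3 = -4/3 + (-46 + 2*N)/3 = -4/3 + (-46/3 + 2*N/3) = -50/3 + 2*N/3)
(A(255) - 328255) + v(269) = ((-50/3 + (⅔)*255) - 328255) + 269² = ((-50/3 + 170) - 328255) + 72361 = (460/3 - 328255) + 72361 = -984305/3 + 72361 = -767222/3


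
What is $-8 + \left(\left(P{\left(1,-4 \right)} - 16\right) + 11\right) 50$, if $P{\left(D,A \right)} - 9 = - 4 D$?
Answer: $-8$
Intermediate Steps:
$P{\left(D,A \right)} = 9 - 4 D$
$-8 + \left(\left(P{\left(1,-4 \right)} - 16\right) + 11\right) 50 = -8 + \left(\left(\left(9 - 4\right) - 16\right) + 11\right) 50 = -8 + \left(\left(5 - 16\right) + 11\right) 50 = -8 + \left(-11 + 11\right) 50 = -8 + 0 \cdot 50 = -8 + 0 = -8$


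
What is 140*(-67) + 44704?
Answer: 35324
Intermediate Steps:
140*(-67) + 44704 = -9380 + 44704 = 35324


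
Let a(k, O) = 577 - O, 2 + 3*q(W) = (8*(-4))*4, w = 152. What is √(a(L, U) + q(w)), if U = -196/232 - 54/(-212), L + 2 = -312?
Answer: √11359004838/4611 ≈ 23.114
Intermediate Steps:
L = -314 (L = -2 - 312 = -314)
U = -907/1537 (U = -196*1/232 - 54*(-1/212) = -49/58 + 27/106 = -907/1537 ≈ -0.59011)
q(W) = -130/3 (q(W) = -⅔ + ((8*(-4))*4)/3 = -⅔ + (-32*4)/3 = -⅔ + (⅓)*(-128) = -⅔ - 128/3 = -130/3)
√(a(L, U) + q(w)) = √((577 - 1*(-907/1537)) - 130/3) = √((577 + 907/1537) - 130/3) = √(887756/1537 - 130/3) = √(2463458/4611) = √11359004838/4611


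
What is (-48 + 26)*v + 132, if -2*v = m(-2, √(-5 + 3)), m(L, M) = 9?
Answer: 231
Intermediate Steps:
v = -9/2 (v = -½*9 = -9/2 ≈ -4.5000)
(-48 + 26)*v + 132 = (-48 + 26)*(-9/2) + 132 = -22*(-9/2) + 132 = 99 + 132 = 231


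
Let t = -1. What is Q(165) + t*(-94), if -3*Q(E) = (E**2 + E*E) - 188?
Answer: -53980/3 ≈ -17993.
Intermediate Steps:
Q(E) = 188/3 - 2*E**2/3 (Q(E) = -((E**2 + E*E) - 188)/3 = -((E**2 + E**2) - 188)/3 = -(2*E**2 - 188)/3 = -(-188 + 2*E**2)/3 = 188/3 - 2*E**2/3)
Q(165) + t*(-94) = (188/3 - 2/3*165**2) - 1*(-94) = (188/3 - 2/3*27225) + 94 = (188/3 - 18150) + 94 = -54262/3 + 94 = -53980/3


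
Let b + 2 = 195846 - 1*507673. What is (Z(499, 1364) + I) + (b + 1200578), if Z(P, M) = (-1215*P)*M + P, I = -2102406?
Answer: -828185898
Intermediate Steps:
Z(P, M) = P - 1215*M*P (Z(P, M) = -1215*M*P + P = P - 1215*M*P)
b = -311829 (b = -2 + (195846 - 1*507673) = -2 + (195846 - 507673) = -2 - 311827 = -311829)
(Z(499, 1364) + I) + (b + 1200578) = (499*(1 - 1215*1364) - 2102406) + (-311829 + 1200578) = (499*(1 - 1657260) - 2102406) + 888749 = (499*(-1657259) - 2102406) + 888749 = (-826972241 - 2102406) + 888749 = -829074647 + 888749 = -828185898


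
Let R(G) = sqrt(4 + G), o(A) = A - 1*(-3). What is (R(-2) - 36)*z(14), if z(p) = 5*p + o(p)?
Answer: -3132 + 87*sqrt(2) ≈ -3009.0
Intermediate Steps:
o(A) = 3 + A (o(A) = A + 3 = 3 + A)
z(p) = 3 + 6*p (z(p) = 5*p + (3 + p) = 3 + 6*p)
(R(-2) - 36)*z(14) = (sqrt(4 - 2) - 36)*(3 + 6*14) = (sqrt(2) - 36)*(3 + 84) = (-36 + sqrt(2))*87 = -3132 + 87*sqrt(2)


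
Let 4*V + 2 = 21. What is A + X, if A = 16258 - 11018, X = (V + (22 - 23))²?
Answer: 84065/16 ≈ 5254.1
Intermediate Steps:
V = 19/4 (V = -½ + (¼)*21 = -½ + 21/4 = 19/4 ≈ 4.7500)
X = 225/16 (X = (19/4 + (22 - 23))² = (19/4 - 1)² = (15/4)² = 225/16 ≈ 14.063)
A = 5240
A + X = 5240 + 225/16 = 84065/16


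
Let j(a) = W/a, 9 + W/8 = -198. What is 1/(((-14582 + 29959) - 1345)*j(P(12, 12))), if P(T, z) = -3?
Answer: 1/7745664 ≈ 1.2910e-7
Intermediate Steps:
W = -1656 (W = -72 + 8*(-198) = -72 - 1584 = -1656)
j(a) = -1656/a
1/(((-14582 + 29959) - 1345)*j(P(12, 12))) = 1/(((-14582 + 29959) - 1345)*((-1656/(-3)))) = 1/((15377 - 1345)*((-1656*(-⅓)))) = 1/(14032*552) = (1/14032)*(1/552) = 1/7745664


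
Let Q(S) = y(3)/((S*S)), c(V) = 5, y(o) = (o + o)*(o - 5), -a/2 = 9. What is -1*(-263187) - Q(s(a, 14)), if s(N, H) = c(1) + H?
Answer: 95010519/361 ≈ 2.6319e+5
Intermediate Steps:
a = -18 (a = -2*9 = -18)
y(o) = 2*o*(-5 + o) (y(o) = (2*o)*(-5 + o) = 2*o*(-5 + o))
s(N, H) = 5 + H
Q(S) = -12/S**2 (Q(S) = (2*3*(-5 + 3))/((S*S)) = (2*3*(-2))/(S**2) = -12/S**2)
-1*(-263187) - Q(s(a, 14)) = -1*(-263187) - (-12)/(5 + 14)**2 = 263187 - (-12)/19**2 = 263187 - (-12)/361 = 263187 - 1*(-12/361) = 263187 + 12/361 = 95010519/361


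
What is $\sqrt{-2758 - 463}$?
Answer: $i \sqrt{3221} \approx 56.754 i$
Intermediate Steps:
$\sqrt{-2758 - 463} = \sqrt{-3221} = i \sqrt{3221}$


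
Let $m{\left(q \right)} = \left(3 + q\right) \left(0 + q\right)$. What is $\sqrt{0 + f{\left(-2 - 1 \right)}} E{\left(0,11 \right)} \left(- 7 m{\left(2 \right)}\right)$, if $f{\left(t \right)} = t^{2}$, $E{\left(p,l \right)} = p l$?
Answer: $0$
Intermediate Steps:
$m{\left(q \right)} = q \left(3 + q\right)$ ($m{\left(q \right)} = \left(3 + q\right) q = q \left(3 + q\right)$)
$E{\left(p,l \right)} = l p$
$\sqrt{0 + f{\left(-2 - 1 \right)}} E{\left(0,11 \right)} \left(- 7 m{\left(2 \right)}\right) = \sqrt{0 + \left(-2 - 1\right)^{2}} \cdot 11 \cdot 0 \left(- 7 \cdot 2 \left(3 + 2\right)\right) = \sqrt{0 + \left(-3\right)^{2}} \cdot 0 \left(- 7 \cdot 2 \cdot 5\right) = \sqrt{0 + 9} \cdot 0 \left(\left(-7\right) 10\right) = \sqrt{9} \cdot 0 \left(-70\right) = 3 \cdot 0 \left(-70\right) = 0 \left(-70\right) = 0$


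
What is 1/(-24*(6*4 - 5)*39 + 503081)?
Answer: 1/485297 ≈ 2.0606e-6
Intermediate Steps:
1/(-24*(6*4 - 5)*39 + 503081) = 1/(-24*(24 - 5)*39 + 503081) = 1/(-24*19*39 + 503081) = 1/(-456*39 + 503081) = 1/(-17784 + 503081) = 1/485297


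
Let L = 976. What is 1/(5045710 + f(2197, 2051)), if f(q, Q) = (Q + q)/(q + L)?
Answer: 3173/16010042078 ≈ 1.9819e-7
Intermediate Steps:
f(q, Q) = (Q + q)/(976 + q) (f(q, Q) = (Q + q)/(q + 976) = (Q + q)/(976 + q))
1/(5045710 + f(2197, 2051)) = 1/(5045710 + (2051 + 2197)/(976 + 2197)) = 1/(5045710 + 4248/3173) = 1/(16010042078/3173) = 3173/16010042078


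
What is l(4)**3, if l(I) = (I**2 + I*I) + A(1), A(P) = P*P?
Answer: 35937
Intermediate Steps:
A(P) = P**2
l(I) = 1 + 2*I**2 (l(I) = (I**2 + I*I) + 1**2 = (I**2 + I**2) + 1 = 2*I**2 + 1 = 1 + 2*I**2)
l(4)**3 = (1 + 2*4**2)**3 = (1 + 2*16)**3 = (1 + 32)**3 = 33**3 = 35937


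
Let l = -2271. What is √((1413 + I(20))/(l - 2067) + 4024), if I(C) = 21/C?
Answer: √841316441190/14460 ≈ 63.432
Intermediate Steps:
√((1413 + I(20))/(l - 2067) + 4024) = √((1413 + 21/20)/(-2271 - 2067) + 4024) = √((1413 + 21*(1/20))/(-4338) + 4024) = √((1413 + 21/20)*(-1/4338) + 4024) = √((28281/20)*(-1/4338) + 4024) = √(-9427/28920 + 4024) = √(116364653/28920) = √841316441190/14460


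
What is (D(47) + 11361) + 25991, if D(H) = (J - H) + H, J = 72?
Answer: 37424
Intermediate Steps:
D(H) = 72 (D(H) = (72 - H) + H = 72)
(D(47) + 11361) + 25991 = (72 + 11361) + 25991 = 11433 + 25991 = 37424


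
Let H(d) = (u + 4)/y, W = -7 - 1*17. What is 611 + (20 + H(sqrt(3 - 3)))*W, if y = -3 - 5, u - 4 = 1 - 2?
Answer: 152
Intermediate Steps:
u = 3 (u = 4 + (1 - 2) = 4 - 1 = 3)
W = -24 (W = -7 - 17 = -24)
y = -8
H(d) = -7/8 (H(d) = (3 + 4)/(-8) = 7*(-1/8) = -7/8)
611 + (20 + H(sqrt(3 - 3)))*W = 611 + (20 - 7/8)*(-24) = 611 + (153/8)*(-24) = 611 - 459 = 152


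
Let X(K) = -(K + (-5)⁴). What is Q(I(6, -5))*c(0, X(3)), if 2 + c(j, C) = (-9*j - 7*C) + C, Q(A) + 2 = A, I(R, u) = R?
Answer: 15064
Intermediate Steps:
Q(A) = -2 + A
X(K) = -625 - K (X(K) = -(K + 625) = -(625 + K) = -625 - K)
c(j, C) = -2 - 9*j - 6*C (c(j, C) = -2 + ((-9*j - 7*C) + C) = -2 + (-9*j - 6*C) = -2 - 9*j - 6*C)
Q(I(6, -5))*c(0, X(3)) = (-2 + 6)*(-2 - 9*0 - 6*(-625 - 1*3)) = 4*(-2 + 0 - 6*(-625 - 3)) = 4*(-2 + 0 - 6*(-628)) = 4*(-2 + 0 + 3768) = 4*3766 = 15064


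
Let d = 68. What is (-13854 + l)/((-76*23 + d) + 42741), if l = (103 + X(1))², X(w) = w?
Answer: -3038/41061 ≈ -0.073987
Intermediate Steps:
l = 10816 (l = (103 + 1)² = 104² = 10816)
(-13854 + l)/((-76*23 + d) + 42741) = (-13854 + 10816)/((-76*23 + 68) + 42741) = -3038/((-1748 + 68) + 42741) = -3038/(-1680 + 42741) = -3038/41061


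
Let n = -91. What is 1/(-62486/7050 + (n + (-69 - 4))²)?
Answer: 3525/94777157 ≈ 3.7192e-5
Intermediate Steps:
1/(-62486/7050 + (n + (-69 - 4))²) = 1/(-62486/7050 + (-91 + (-69 - 4))²) = 1/(-62486*1/7050 + (-91 - 73)²) = 1/(-31243/3525 + (-164)²) = 1/(-31243/3525 + 26896) = 1/(94777157/3525) = 3525/94777157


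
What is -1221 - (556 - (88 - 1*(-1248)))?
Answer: -441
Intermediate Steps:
-1221 - (556 - (88 - 1*(-1248))) = -1221 - (556 - (88 + 1248)) = -1221 - (556 - 1*1336) = -1221 - (556 - 1336) = -1221 - 1*(-780) = -1221 + 780 = -441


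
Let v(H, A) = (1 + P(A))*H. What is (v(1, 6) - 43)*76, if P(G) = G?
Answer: -2736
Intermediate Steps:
v(H, A) = H*(1 + A) (v(H, A) = (1 + A)*H = H*(1 + A))
(v(1, 6) - 43)*76 = (1*(1 + 6) - 43)*76 = (1*7 - 43)*76 = (7 - 43)*76 = -36*76 = -2736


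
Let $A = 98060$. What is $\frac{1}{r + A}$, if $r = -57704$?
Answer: $\frac{1}{40356} \approx 2.4779 \cdot 10^{-5}$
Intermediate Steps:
$\frac{1}{r + A} = \frac{1}{-57704 + 98060} = \frac{1}{40356}$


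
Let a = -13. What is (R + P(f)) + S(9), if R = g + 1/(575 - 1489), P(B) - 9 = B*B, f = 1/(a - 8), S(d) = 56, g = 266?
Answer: 133417967/403074 ≈ 331.00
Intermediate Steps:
f = -1/21 (f = 1/(-13 - 8) = 1/(-21) = -1/21 ≈ -0.047619)
P(B) = 9 + B² (P(B) = 9 + B*B = 9 + B²)
R = 243123/914 (R = 266 + 1/(575 - 1489) = 266 + 1/(-914) = 266 - 1/914 = 243123/914 ≈ 266.00)
(R + P(f)) + S(9) = (243123/914 + (9 + (-1/21)²)) + 56 = (243123/914 + (9 + 1/441)) + 56 = (243123/914 + 3970/441) + 56 = 110845823/403074 + 56 = 133417967/403074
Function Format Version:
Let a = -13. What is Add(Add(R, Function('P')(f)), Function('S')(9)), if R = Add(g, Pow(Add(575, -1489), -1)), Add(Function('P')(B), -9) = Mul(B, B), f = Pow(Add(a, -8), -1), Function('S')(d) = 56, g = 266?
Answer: Rational(133417967, 403074) ≈ 331.00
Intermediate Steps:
f = Rational(-1, 21) (f = Pow(Add(-13, -8), -1) = Pow(-21, -1) = Rational(-1, 21) ≈ -0.047619)
Function('P')(B) = Add(9, Pow(B, 2)) (Function('P')(B) = Add(9, Mul(B, B)) = Add(9, Pow(B, 2)))
R = Rational(243123, 914) (R = Add(266, Pow(Add(575, -1489), -1)) = Add(266, Pow(-914, -1)) = Add(266, Rational(-1, 914)) = Rational(243123, 914) ≈ 266.00)
Add(Add(R, Function('P')(f)), Function('S')(9)) = Add(Add(Rational(243123, 914), Add(9, Pow(Rational(-1, 21), 2))), 56) = Add(Add(Rational(243123, 914), Add(9, Rational(1, 441))), 56) = Add(Add(Rational(243123, 914), Rational(3970, 441)), 56) = Add(Rational(110845823, 403074), 56) = Rational(133417967, 403074)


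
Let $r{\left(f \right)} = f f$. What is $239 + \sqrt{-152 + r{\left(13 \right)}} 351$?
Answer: $239 + 351 \sqrt{17} \approx 1686.2$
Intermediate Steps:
$r{\left(f \right)} = f^{2}$
$239 + \sqrt{-152 + r{\left(13 \right)}} 351 = 239 + \sqrt{-152 + 13^{2}} \cdot 351 = 239 + \sqrt{-152 + 169} \cdot 351 = 239 + \sqrt{17} \cdot 351 = 239 + 351 \sqrt{17}$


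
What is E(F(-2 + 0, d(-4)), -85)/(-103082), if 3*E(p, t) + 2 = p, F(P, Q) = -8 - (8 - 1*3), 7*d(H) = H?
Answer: 5/103082 ≈ 4.8505e-5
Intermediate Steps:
d(H) = H/7
F(P, Q) = -13 (F(P, Q) = -8 - (8 - 3) = -8 - 1*5 = -8 - 5 = -13)
E(p, t) = -⅔ + p/3
E(F(-2 + 0, d(-4)), -85)/(-103082) = (-⅔ + (⅓)*(-13))/(-103082) = (-⅔ - 13/3)*(-1/103082) = -5*(-1/103082) = 5/103082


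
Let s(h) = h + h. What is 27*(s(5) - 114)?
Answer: -2808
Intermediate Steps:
s(h) = 2*h
27*(s(5) - 114) = 27*(2*5 - 114) = 27*(10 - 114) = 27*(-104) = -2808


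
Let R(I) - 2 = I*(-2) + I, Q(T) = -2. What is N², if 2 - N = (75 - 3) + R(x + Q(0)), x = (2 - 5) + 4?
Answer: 5329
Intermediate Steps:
x = 1 (x = -3 + 4 = 1)
R(I) = 2 - I (R(I) = 2 + (I*(-2) + I) = 2 + (-2*I + I) = 2 - I)
N = -73 (N = 2 - ((75 - 3) + (2 - (1 - 2))) = 2 - (72 + (2 - 1*(-1))) = 2 - (72 + (2 + 1)) = 2 - (72 + 3) = 2 - 1*75 = 2 - 75 = -73)
N² = (-73)² = 5329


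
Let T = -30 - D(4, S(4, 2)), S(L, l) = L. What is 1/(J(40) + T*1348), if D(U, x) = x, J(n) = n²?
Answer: -1/44232 ≈ -2.2608e-5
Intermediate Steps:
T = -34 (T = -30 - 1*4 = -30 - 4 = -34)
1/(J(40) + T*1348) = 1/(40² - 34*1348) = 1/(1600 - 45832) = 1/(-44232) = -1/44232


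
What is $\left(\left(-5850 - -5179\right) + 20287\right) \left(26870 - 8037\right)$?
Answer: $369428128$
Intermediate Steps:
$\left(\left(-5850 - -5179\right) + 20287\right) \left(26870 - 8037\right) = \left(\left(-5850 + 5179\right) + 20287\right) 18833 = \left(-671 + 20287\right) 18833 = 19616 \cdot 18833 = 369428128$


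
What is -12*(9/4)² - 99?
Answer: -639/4 ≈ -159.75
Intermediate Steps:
-12*(9/4)² - 99 = -12*81/16 - 99 = -243/4 - 99 = -639/4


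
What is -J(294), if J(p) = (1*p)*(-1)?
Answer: 294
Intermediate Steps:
J(p) = -p (J(p) = p*(-1) = -p)
-J(294) = -(-1)*294 = -1*(-294) = 294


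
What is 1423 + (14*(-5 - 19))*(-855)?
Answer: 288703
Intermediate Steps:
1423 + (14*(-5 - 19))*(-855) = 1423 + (14*(-24))*(-855) = 1423 - 336*(-855) = 1423 + 287280 = 288703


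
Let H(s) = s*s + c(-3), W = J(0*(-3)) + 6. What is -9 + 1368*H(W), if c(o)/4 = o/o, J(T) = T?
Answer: 54711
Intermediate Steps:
W = 6 (W = 0*(-3) + 6 = 0 + 6 = 6)
c(o) = 4 (c(o) = 4*(o/o) = 4*1 = 4)
H(s) = 4 + s² (H(s) = s*s + 4 = s² + 4 = 4 + s²)
-9 + 1368*H(W) = -9 + 1368*(4 + 6²) = -9 + 1368*(4 + 36) = -9 + 1368*40 = -9 + 54720 = 54711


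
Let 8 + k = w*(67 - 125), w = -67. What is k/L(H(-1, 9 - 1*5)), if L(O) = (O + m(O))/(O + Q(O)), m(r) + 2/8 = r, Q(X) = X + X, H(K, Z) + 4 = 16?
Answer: 558432/95 ≈ 5878.2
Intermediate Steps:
H(K, Z) = 12 (H(K, Z) = -4 + 16 = 12)
Q(X) = 2*X
m(r) = -¼ + r
L(O) = (-¼ + 2*O)/(3*O) (L(O) = (O + (-¼ + O))/(O + 2*O) = (-¼ + 2*O)/((3*O)) = (-¼ + 2*O)*(1/(3*O)) = (-¼ + 2*O)/(3*O))
k = 3878 (k = -8 - 67*(67 - 125) = -8 - 67*(-58) = -8 + 3886 = 3878)
k/L(H(-1, 9 - 1*5)) = 3878/(((1/12)*(-1 + 8*12)/12)) = 3878/(((1/12)*(1/12)*(-1 + 96))) = 3878/(((1/12)*(1/12)*95)) = 3878/(95/144) = 3878*(144/95) = 558432/95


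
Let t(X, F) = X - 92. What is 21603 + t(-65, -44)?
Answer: 21446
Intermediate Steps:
t(X, F) = -92 + X
21603 + t(-65, -44) = 21603 + (-92 - 65) = 21603 - 157 = 21446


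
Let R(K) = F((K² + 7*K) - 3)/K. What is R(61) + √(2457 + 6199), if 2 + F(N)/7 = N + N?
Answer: 58016/61 + 4*√541 ≈ 1044.1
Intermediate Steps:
F(N) = -14 + 14*N (F(N) = -14 + 7*(N + N) = -14 + 7*(2*N) = -14 + 14*N)
R(K) = (-56 + 14*K² + 98*K)/K (R(K) = (-14 + 14*((K² + 7*K) - 3))/K = (-14 + 14*(-3 + K² + 7*K))/K = (-14 + (-42 + 14*K² + 98*K))/K = (-56 + 14*K² + 98*K)/K)
R(61) + √(2457 + 6199) = (98 - 56/61 + 14*61) + √(2457 + 6199) = (98 - 56*1/61 + 854) + √8656 = (98 - 56/61 + 854) + 4*√541 = 58016/61 + 4*√541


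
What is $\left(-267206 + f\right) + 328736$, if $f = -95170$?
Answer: $-33640$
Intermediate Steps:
$\left(-267206 + f\right) + 328736 = \left(-267206 - 95170\right) + 328736 = -362376 + 328736 = -33640$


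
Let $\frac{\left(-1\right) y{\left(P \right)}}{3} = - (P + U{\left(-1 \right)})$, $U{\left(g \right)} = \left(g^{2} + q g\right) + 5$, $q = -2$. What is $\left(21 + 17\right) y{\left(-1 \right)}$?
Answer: $798$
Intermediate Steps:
$U{\left(g \right)} = 5 + g^{2} - 2 g$ ($U{\left(g \right)} = \left(g^{2} - 2 g\right) + 5 = 5 + g^{2} - 2 g$)
$y{\left(P \right)} = 24 + 3 P$ ($y{\left(P \right)} = - 3 \left(- (P + \left(5 + \left(-1\right)^{2} - -2\right))\right) = - 3 \left(- (P + \left(5 + 1 + 2\right))\right) = - 3 \left(- (P + 8)\right) = - 3 \left(- (8 + P)\right) = - 3 \left(-8 - P\right) = 24 + 3 P$)
$\left(21 + 17\right) y{\left(-1 \right)} = \left(21 + 17\right) \left(24 + 3 \left(-1\right)\right) = 38 \left(24 - 3\right) = 38 \cdot 21 = 798$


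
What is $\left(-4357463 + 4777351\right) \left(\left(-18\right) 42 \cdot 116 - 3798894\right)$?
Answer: $-1631932501920$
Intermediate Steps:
$\left(-4357463 + 4777351\right) \left(\left(-18\right) 42 \cdot 116 - 3798894\right) = 419888 \left(\left(-756\right) 116 - 3798894\right) = 419888 \left(-87696 - 3798894\right) = 419888 \left(-3886590\right) = -1631932501920$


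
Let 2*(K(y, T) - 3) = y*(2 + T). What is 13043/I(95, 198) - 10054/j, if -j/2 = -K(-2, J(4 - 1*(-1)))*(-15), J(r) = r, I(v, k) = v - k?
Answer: -1300361/6180 ≈ -210.41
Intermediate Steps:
K(y, T) = 3 + y*(2 + T)/2 (K(y, T) = 3 + (y*(2 + T))/2 = 3 + y*(2 + T)/2)
j = 120 (j = -(-2)*(3 - 2 + (½)*(4 - 1*(-1))*(-2))*(-15) = -(-2)*(3 - 2 + (½)*(4 + 1)*(-2))*(-15) = -(-2)*(3 - 2 + (½)*5*(-2))*(-15) = -(-2)*(3 - 2 - 5)*(-15) = -(-2)*(-4*(-15)) = -(-2)*60 = -2*(-60) = 120)
13043/I(95, 198) - 10054/j = 13043/(95 - 1*198) - 10054/120 = 13043/(95 - 198) - 10054*1/120 = 13043/(-103) - 5027/60 = 13043*(-1/103) - 5027/60 = -13043/103 - 5027/60 = -1300361/6180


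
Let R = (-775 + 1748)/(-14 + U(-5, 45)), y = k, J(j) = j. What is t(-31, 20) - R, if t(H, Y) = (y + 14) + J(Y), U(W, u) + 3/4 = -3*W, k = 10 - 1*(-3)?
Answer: -3845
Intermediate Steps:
k = 13 (k = 10 + 3 = 13)
U(W, u) = -¾ - 3*W
y = 13
R = 3892 (R = (-775 + 1748)/(-14 + (-¾ - 3*(-5))) = 973/(-14 + (-¾ + 15)) = 973/(-14 + 57/4) = 973/(¼) = 973*4 = 3892)
t(H, Y) = 27 + Y (t(H, Y) = (13 + 14) + Y = 27 + Y)
t(-31, 20) - R = (27 + 20) - 1*3892 = 47 - 3892 = -3845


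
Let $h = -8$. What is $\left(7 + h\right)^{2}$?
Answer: $1$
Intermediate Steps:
$\left(7 + h\right)^{2} = \left(7 - 8\right)^{2} = \left(-1\right)^{2} = 1$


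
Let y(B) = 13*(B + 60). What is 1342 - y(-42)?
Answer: 1108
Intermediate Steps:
y(B) = 780 + 13*B (y(B) = 13*(60 + B) = 780 + 13*B)
1342 - y(-42) = 1342 - (780 + 13*(-42)) = 1342 - (780 - 546) = 1342 - 1*234 = 1342 - 234 = 1108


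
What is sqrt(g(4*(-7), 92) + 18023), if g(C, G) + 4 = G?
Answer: sqrt(18111) ≈ 134.58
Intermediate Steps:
g(C, G) = -4 + G
sqrt(g(4*(-7), 92) + 18023) = sqrt((-4 + 92) + 18023) = sqrt(88 + 18023) = sqrt(18111)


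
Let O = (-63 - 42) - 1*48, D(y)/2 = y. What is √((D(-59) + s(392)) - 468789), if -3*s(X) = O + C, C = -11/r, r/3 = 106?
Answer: I*√47412592978/318 ≈ 684.73*I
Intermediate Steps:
r = 318 (r = 3*106 = 318)
D(y) = 2*y
O = -153 (O = -105 - 48 = -153)
C = -11/318 ≈ -0.034591
s(X) = 48665/954 (s(X) = -(-153 - 11/318)/3 = -⅓*(-48665/318) = 48665/954)
√((D(-59) + s(392)) - 468789) = √((2*(-59) + 48665/954) - 468789) = √((-118 + 48665/954) - 468789) = √(-63907/954 - 468789) = √(-447288613/954) = I*√47412592978/318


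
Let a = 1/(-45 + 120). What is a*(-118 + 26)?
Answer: -92/75 ≈ -1.2267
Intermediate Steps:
a = 1/75 ≈ 0.013333
a*(-118 + 26) = (-118 + 26)/75 = (1/75)*(-92) = -92/75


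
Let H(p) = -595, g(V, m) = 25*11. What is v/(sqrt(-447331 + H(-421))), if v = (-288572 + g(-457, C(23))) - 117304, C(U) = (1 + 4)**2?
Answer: 405601*I*sqrt(447926)/447926 ≈ 606.03*I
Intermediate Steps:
C(U) = 25 (C(U) = 5**2 = 25)
g(V, m) = 275
v = -405601 (v = (-288572 + 275) - 117304 = -288297 - 117304 = -405601)
v/(sqrt(-447331 + H(-421))) = -405601/sqrt(-447331 - 595) = -405601*(-I*sqrt(447926)/447926) = -(-405601)*I*sqrt(447926)/447926 = 405601*I*sqrt(447926)/447926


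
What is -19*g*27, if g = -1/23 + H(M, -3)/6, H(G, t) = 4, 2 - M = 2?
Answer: -7353/23 ≈ -319.70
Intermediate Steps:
M = 0 (M = 2 - 1*2 = 2 - 2 = 0)
g = 43/69 (g = -1/23 + 4/6 = -1*1/23 + 4*(1/6) = -1/23 + 2/3 = 43/69 ≈ 0.62319)
-19*g*27 = -19*43/69*27 = -817/69*27 = -7353/23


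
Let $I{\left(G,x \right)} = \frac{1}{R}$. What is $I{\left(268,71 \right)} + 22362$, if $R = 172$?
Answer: $\frac{3846265}{172} \approx 22362.0$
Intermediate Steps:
$I{\left(G,x \right)} = \frac{1}{172}$
$I{\left(268,71 \right)} + 22362 = \frac{1}{172} + 22362 = \frac{3846265}{172}$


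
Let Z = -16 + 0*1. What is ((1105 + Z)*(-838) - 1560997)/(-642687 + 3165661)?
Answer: -2473579/2522974 ≈ -0.98042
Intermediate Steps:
Z = -16 (Z = -16 + 0 = -16)
((1105 + Z)*(-838) - 1560997)/(-642687 + 3165661) = ((1105 - 16)*(-838) - 1560997)/(-642687 + 3165661) = (1089*(-838) - 1560997)/2522974 = (-912582 - 1560997)*(1/2522974) = -2473579*1/2522974 = -2473579/2522974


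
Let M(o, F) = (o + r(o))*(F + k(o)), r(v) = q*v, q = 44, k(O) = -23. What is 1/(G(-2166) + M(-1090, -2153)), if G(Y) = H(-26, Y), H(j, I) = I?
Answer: 1/106730634 ≈ 9.3694e-9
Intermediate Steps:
r(v) = 44*v
G(Y) = Y
M(o, F) = 45*o*(-23 + F) (M(o, F) = (o + 44*o)*(F - 23) = (45*o)*(-23 + F) = 45*o*(-23 + F))
1/(G(-2166) + M(-1090, -2153)) = 1/(-2166 + 45*(-1090)*(-23 - 2153)) = 1/(-2166 + 45*(-1090)*(-2176)) = 1/(-2166 + 106732800) = 1/106730634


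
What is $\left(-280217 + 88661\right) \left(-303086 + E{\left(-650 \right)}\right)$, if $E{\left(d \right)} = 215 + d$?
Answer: $58141268676$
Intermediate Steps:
$\left(-280217 + 88661\right) \left(-303086 + E{\left(-650 \right)}\right) = \left(-280217 + 88661\right) \left(-303086 + \left(215 - 650\right)\right) = - 191556 \left(-303086 - 435\right) = \left(-191556\right) \left(-303521\right) = 58141268676$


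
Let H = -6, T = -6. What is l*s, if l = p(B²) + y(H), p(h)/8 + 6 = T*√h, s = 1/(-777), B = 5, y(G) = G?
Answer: 14/37 ≈ 0.37838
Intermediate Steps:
s = -1/777 ≈ -0.0012870
p(h) = -48 - 48*√h (p(h) = -48 + 8*(-6*√h) = -48 - 48*√h)
l = -294 (l = (-48 - 48*√(5²)) - 6 = (-48 - 48*√25) - 6 = (-48 - 48*5) - 6 = (-48 - 240) - 6 = -288 - 6 = -294)
l*s = -294*(-1/777) = 14/37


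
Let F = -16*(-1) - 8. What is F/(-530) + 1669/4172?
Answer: 425597/1105580 ≈ 0.38495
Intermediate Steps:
F = 8 (F = 16 - 8 = 8)
F/(-530) + 1669/4172 = 8/(-530) + 1669/4172 = 8*(-1/530) + 1669*(1/4172) = -4/265 + 1669/4172 = 425597/1105580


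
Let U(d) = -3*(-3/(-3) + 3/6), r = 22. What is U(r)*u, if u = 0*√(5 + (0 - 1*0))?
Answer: 0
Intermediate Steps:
U(d) = -9/2 (U(d) = -3*(-3*(-⅓) + 3*(⅙)) = -3*(1 + ½) = -3*3/2 = -9/2)
u = 0 (u = 0*√(5 + (0 + 0)) = 0*√(5 + 0) = 0*√5 = 0)
U(r)*u = -9/2*0 = 0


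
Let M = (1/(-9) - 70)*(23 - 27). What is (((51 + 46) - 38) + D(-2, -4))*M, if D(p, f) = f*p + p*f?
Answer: 63100/3 ≈ 21033.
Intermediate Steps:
D(p, f) = 2*f*p (D(p, f) = f*p + f*p = 2*f*p)
M = 2524/9 (M = (-⅑ - 70)*(-4) = -631/9*(-4) = 2524/9 ≈ 280.44)
(((51 + 46) - 38) + D(-2, -4))*M = (((51 + 46) - 38) + 2*(-4)*(-2))*(2524/9) = ((97 - 38) + 16)*(2524/9) = (59 + 16)*(2524/9) = 75*(2524/9) = 63100/3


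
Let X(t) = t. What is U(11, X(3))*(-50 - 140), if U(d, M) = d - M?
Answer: -1520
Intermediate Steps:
U(11, X(3))*(-50 - 140) = (11 - 1*3)*(-50 - 140) = (11 - 3)*(-190) = 8*(-190) = -1520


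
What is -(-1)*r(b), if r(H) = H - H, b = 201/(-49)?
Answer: 0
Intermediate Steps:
b = -201/49 (b = 201*(-1/49) = -201/49 ≈ -4.1020)
r(H) = 0
-(-1)*r(b) = -(-1)*0 = -1*0 = 0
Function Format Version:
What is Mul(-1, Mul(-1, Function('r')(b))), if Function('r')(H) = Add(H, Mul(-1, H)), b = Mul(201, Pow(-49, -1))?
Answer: 0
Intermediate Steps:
b = Rational(-201, 49) (b = Mul(201, Rational(-1, 49)) = Rational(-201, 49) ≈ -4.1020)
Function('r')(H) = 0
Mul(-1, Mul(-1, Function('r')(b))) = Mul(-1, Mul(-1, 0)) = Mul(-1, 0) = 0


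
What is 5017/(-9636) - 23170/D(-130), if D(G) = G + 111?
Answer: 223170797/183084 ≈ 1219.0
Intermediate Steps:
D(G) = 111 + G
5017/(-9636) - 23170/D(-130) = 5017/(-9636) - 23170/(111 - 130) = 5017*(-1/9636) - 23170/(-19) = -5017/9636 - 23170*(-1/19) = -5017/9636 + 23170/19 = 223170797/183084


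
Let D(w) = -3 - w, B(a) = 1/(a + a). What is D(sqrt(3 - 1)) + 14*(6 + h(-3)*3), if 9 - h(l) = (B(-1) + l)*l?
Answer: 18 - sqrt(2) ≈ 16.586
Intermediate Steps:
B(a) = 1/(2*a)
h(l) = 9 - l*(-1/2 + l) (h(l) = 9 - ((1/2)/(-1) + l)*l = 9 - ((1/2)*(-1) + l)*l = 9 - (-1/2 + l)*l = 9 - l*(-1/2 + l))
D(sqrt(3 - 1)) + 14*(6 + h(-3)*3) = (-3 - sqrt(3 - 1)) + 14*(6 + (9 + (1/2)*(-3) - 1*(-3)**2)*3) = (-3 - sqrt(2)) + 14*(6 + (9 - 3/2 - 1*9)*3) = (-3 - sqrt(2)) + 14*(6 + (9 - 3/2 - 9)*3) = (-3 - sqrt(2)) + 14*(6 - 3/2*3) = (-3 - sqrt(2)) + 14*(6 - 9/2) = (-3 - sqrt(2)) + 14*(3/2) = (-3 - sqrt(2)) + 21 = 18 - sqrt(2)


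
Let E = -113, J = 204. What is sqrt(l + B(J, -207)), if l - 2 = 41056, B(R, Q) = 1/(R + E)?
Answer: sqrt(340001389)/91 ≈ 202.63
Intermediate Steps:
B(R, Q) = 1/(-113 + R) (B(R, Q) = 1/(R - 113) = 1/(-113 + R))
l = 41058 (l = 2 + 41056 = 41058)
sqrt(l + B(J, -207)) = sqrt(41058 + 1/(-113 + 204)) = sqrt(41058 + 1/91) = sqrt(3736279/91) = sqrt(340001389)/91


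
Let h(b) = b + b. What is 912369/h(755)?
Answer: 912369/1510 ≈ 604.22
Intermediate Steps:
h(b) = 2*b
912369/h(755) = 912369/((2*755)) = 912369/1510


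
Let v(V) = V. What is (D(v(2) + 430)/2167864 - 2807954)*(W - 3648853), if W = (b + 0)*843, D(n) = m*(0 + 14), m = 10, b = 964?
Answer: 4316174919527347329/541966 ≈ 7.9639e+12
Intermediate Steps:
D(n) = 140 (D(n) = 10*(0 + 14) = 10*14 = 140)
W = 812652 (W = (964 + 0)*843 = 964*843 = 812652)
(D(v(2) + 430)/2167864 - 2807954)*(W - 3648853) = (140/2167864 - 2807954)*(812652 - 3648853) = (140*(1/2167864) - 2807954)*(-2836201) = (35/541966 - 2807954)*(-2836201) = -1521815597529/541966*(-2836201) = 4316174919527347329/541966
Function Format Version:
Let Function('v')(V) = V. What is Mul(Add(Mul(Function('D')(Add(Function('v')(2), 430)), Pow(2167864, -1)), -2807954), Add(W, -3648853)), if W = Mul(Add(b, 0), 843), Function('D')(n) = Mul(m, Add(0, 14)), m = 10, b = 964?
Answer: Rational(4316174919527347329, 541966) ≈ 7.9639e+12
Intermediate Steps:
Function('D')(n) = 140 (Function('D')(n) = Mul(10, Add(0, 14)) = Mul(10, 14) = 140)
W = 812652 (W = Mul(Add(964, 0), 843) = Mul(964, 843) = 812652)
Mul(Add(Mul(Function('D')(Add(Function('v')(2), 430)), Pow(2167864, -1)), -2807954), Add(W, -3648853)) = Mul(Add(Mul(140, Pow(2167864, -1)), -2807954), Add(812652, -3648853)) = Mul(Add(Mul(140, Rational(1, 2167864)), -2807954), -2836201) = Mul(Add(Rational(35, 541966), -2807954), -2836201) = Mul(Rational(-1521815597529, 541966), -2836201) = Rational(4316174919527347329, 541966)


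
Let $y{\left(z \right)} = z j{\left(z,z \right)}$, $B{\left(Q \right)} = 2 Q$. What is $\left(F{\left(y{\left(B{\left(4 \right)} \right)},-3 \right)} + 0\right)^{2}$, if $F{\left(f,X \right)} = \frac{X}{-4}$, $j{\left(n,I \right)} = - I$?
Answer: $\frac{9}{16} \approx 0.5625$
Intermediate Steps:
$y{\left(z \right)} = - z^{2}$ ($y{\left(z \right)} = z \left(- z\right) = - z^{2}$)
$F{\left(f,X \right)} = - \frac{X}{4}$ ($F{\left(f,X \right)} = X \left(- \frac{1}{4}\right) = - \frac{X}{4}$)
$\left(F{\left(y{\left(B{\left(4 \right)} \right)},-3 \right)} + 0\right)^{2} = \left(\left(- \frac{1}{4}\right) \left(-3\right) + 0\right)^{2} = \left(\frac{3}{4} + 0\right)^{2} = \left(\frac{3}{4}\right)^{2} = \frac{9}{16}$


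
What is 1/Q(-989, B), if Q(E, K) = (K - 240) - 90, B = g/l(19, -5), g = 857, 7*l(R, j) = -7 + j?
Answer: -12/9959 ≈ -0.0012049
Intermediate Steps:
l(R, j) = -1 + j/7 (l(R, j) = (-7 + j)/7 = -1 + j/7)
B = -5999/12 (B = 857/(-1 + (⅐)*(-5)) = 857/(-1 - 5/7) = 857/(-12/7) = 857*(-7/12) = -5999/12 ≈ -499.92)
Q(E, K) = -330 + K (Q(E, K) = (-240 + K) - 90 = -330 + K)
1/Q(-989, B) = 1/(-330 - 5999/12) = 1/(-9959/12) = -12/9959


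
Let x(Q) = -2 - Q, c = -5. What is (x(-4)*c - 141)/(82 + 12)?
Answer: -151/94 ≈ -1.6064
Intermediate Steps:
(x(-4)*c - 141)/(82 + 12) = ((-2 - 1*(-4))*(-5) - 141)/(82 + 12) = ((-2 + 4)*(-5) - 141)/94 = (2*(-5) - 141)*(1/94) = (-10 - 141)*(1/94) = -151*1/94 = -151/94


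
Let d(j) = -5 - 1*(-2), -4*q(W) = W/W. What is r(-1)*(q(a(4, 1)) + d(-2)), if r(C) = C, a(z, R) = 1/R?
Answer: 13/4 ≈ 3.2500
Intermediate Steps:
q(W) = -1/4 (q(W) = -W/(4*W) = -1/4*1 = -1/4)
d(j) = -3 (d(j) = -5 + 2 = -3)
r(-1)*(q(a(4, 1)) + d(-2)) = -(-1/4 - 3) = -1*(-13/4) = 13/4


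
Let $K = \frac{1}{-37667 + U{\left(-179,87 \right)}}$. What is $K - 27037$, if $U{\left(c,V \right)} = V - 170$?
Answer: $- \frac{1020646751}{37750} \approx -27037.0$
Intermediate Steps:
$U{\left(c,V \right)} = -170 + V$
$K = - \frac{1}{37750}$ ($K = \frac{1}{-37667 + \left(-170 + 87\right)} = \frac{1}{-37667 - 83} = \frac{1}{-37750} = - \frac{1}{37750} \approx -2.649 \cdot 10^{-5}$)
$K - 27037 = - \frac{1}{37750} - 27037 = - \frac{1020646751}{37750}$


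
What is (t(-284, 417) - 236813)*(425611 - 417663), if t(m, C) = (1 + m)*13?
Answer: -1911430416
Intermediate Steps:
t(m, C) = 13 + 13*m
(t(-284, 417) - 236813)*(425611 - 417663) = ((13 + 13*(-284)) - 236813)*(425611 - 417663) = ((13 - 3692) - 236813)*7948 = (-3679 - 236813)*7948 = -240492*7948 = -1911430416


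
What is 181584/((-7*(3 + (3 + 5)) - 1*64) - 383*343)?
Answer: -90792/65755 ≈ -1.3808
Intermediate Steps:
181584/((-7*(3 + (3 + 5)) - 1*64) - 383*343) = 181584/((-7*(3 + 8) - 64) - 131369) = 181584/((-7*11 - 64) - 131369) = 181584/((-77 - 64) - 131369) = 181584/(-141 - 131369) = 181584/(-131510) = 181584*(-1/131510) = -90792/65755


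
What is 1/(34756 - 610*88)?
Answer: -1/18924 ≈ -5.2843e-5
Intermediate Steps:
1/(34756 - 610*88) = 1/(34756 - 53680) = 1/(-18924) = -1/18924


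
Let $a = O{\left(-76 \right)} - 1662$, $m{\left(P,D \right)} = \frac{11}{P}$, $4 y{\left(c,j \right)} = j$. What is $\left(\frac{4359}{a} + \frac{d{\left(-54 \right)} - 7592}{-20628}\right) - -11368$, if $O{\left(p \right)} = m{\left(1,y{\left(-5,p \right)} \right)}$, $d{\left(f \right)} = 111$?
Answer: $\frac{387080454383}{34056828} \approx 11366.0$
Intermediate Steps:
$y{\left(c,j \right)} = \frac{j}{4}$
$O{\left(p \right)} = 11$ ($O{\left(p \right)} = \frac{11}{1} = 11 \cdot 1 = 11$)
$a = -1651$ ($a = 11 - 1662 = -1651$)
$\left(\frac{4359}{a} + \frac{d{\left(-54 \right)} - 7592}{-20628}\right) - -11368 = \left(\frac{4359}{-1651} + \frac{111 - 7592}{-20628}\right) - -11368 = \left(4359 \left(- \frac{1}{1651}\right) - - \frac{7481}{20628}\right) + 11368 = \left(- \frac{4359}{1651} + \frac{7481}{20628}\right) + 11368 = - \frac{77566321}{34056828} + 11368 = \frac{387080454383}{34056828}$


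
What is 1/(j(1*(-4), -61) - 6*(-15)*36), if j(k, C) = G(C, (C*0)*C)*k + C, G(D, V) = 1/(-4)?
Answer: 1/3180 ≈ 0.00031447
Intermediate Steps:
G(D, V) = -1/4
j(k, C) = C - k/4 (j(k, C) = -k/4 + C = C - k/4)
1/(j(1*(-4), -61) - 6*(-15)*36) = 1/((-61 - (-4)/4) - 6*(-15)*36) = 1/((-61 - 1/4*(-4)) + 90*36) = 1/((-61 + 1) + 3240) = 1/(-60 + 3240) = 1/3180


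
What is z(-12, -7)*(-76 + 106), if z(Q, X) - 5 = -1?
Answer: 120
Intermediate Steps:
z(Q, X) = 4 (z(Q, X) = 5 - 1 = 4)
z(-12, -7)*(-76 + 106) = 4*(-76 + 106) = 4*30 = 120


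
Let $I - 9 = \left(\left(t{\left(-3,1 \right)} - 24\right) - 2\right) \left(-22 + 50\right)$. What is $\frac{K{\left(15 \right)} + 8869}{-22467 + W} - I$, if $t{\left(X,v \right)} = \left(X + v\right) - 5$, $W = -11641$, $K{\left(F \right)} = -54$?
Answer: $\frac{31200005}{34108} \approx 914.74$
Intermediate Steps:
$t{\left(X,v \right)} = -5 + X + v$
$I = -915$ ($I = 9 + \left(\left(\left(-5 - 3 + 1\right) - 24\right) - 2\right) \left(-22 + 50\right) = 9 + \left(\left(-7 - 24\right) - 2\right) 28 = 9 + \left(-31 - 2\right) 28 = 9 - 924 = -915$)
$\frac{K{\left(15 \right)} + 8869}{-22467 + W} - I = \frac{-54 + 8869}{-22467 - 11641} - -915 = \frac{8815}{-34108} + 915 = 8815 \left(- \frac{1}{34108}\right) + 915 = - \frac{8815}{34108} + 915 = \frac{31200005}{34108}$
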